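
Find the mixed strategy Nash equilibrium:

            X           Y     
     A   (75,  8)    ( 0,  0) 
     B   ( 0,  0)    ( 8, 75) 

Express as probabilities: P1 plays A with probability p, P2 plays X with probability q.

p = 0.9036, q = 0.0964

Work:
Find probabilities that make opponent indifferent:
P2 chooses q to make P1 indifferent between A and B
P1 chooses p to make P2 indifferent between X and Y
Mixed NE: P1 plays (A: 0.9036, B: 0.0964), P2 plays (X: 0.0964, Y: 0.9036)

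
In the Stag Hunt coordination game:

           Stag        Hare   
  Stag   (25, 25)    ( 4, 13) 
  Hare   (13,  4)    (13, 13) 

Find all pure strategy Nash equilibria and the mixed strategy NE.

Pure NE: (Stag, Stag) and (Hare, Hare); Mixed NE: p = 0.4286, q = 0.4286

Work:
Check pure NE:
(Stag, Stag): (25, 25) - no unilateral deviation beneficial
(Hare, Hare): (13, 13) - no unilateral deviation beneficial
Mixed NE: P1 plays Stag with p = 0.4286, P2 plays Stag with q = 0.4286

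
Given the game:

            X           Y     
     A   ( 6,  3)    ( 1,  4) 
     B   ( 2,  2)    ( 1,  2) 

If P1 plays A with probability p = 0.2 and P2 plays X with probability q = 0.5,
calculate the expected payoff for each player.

E[P1] = 1.9, E[P2] = 2.3

Work:
E[P1] = p·q·π₁(A,X) + p·(1-q)·π₁(A,Y) + (1-p)·q·π₁(B,X) + (1-p)·(1-q)·π₁(B,Y)
= 0.2·0.5·6 + 0.2·0.5·1 + 0.8·0.5·2 + 0.8·0.5·1
= 1.9

E[P2] = 2.3 (similar calculation)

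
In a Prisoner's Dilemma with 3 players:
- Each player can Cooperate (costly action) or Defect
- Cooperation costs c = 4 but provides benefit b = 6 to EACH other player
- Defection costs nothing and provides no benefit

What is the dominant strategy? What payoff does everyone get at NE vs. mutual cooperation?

Dominant: Defect; NE payoff = 0; Coop payoff = 8

Work:
Defect dominates (saves cost c = 4, benefit to others is external)
NE: All defect → everyone gets 0
If all cooperate: each receives (2)×6 - 4 = 8
Social dilemma: 8 > 0 but NE gives 0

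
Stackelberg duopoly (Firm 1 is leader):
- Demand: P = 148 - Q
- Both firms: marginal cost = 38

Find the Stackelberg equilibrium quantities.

q₁* (leader) = 55.0, q₂* (follower) = 27.5

Work:
Follower's reaction: q₂ = (a - c - q₁)/2
Leader substitutes: π₁ = q₁·(a - q₁ - (a-c-q₁)/2 - c)
FOC: q₁* = (148 - 38)/2 = 55.00
Then: q₂* = (148 - 38 - 55.0)/2 = 27.50
Leader has first-mover advantage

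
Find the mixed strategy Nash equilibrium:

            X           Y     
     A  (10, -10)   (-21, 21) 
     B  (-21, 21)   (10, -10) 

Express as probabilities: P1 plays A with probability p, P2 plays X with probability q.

p = 0.5, q = 0.5

Work:
Find probabilities that make opponent indifferent:
P2 chooses q to make P1 indifferent between A and B
P1 chooses p to make P2 indifferent between X and Y
Mixed NE: P1 plays (A: 0.5, B: 0.5), P2 plays (X: 0.5, Y: 0.5)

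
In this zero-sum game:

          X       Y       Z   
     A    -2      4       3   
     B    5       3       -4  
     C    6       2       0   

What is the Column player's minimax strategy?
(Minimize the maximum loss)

Column should play Z, value = 3

Work:
Column player minimizes Row's maximum payoff:
Column X: max payoff to Row = 6
Column Y: max payoff to Row = 4
Column Z: max payoff to Row = 3
Minimum is 3, achieved by column Z.
Minimax strategy: Z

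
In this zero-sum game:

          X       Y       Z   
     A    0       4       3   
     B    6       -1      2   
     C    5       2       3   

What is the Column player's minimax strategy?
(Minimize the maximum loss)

Column should play Z, value = 3

Work:
Column player minimizes Row's maximum payoff:
Column X: max payoff to Row = 6
Column Y: max payoff to Row = 4
Column Z: max payoff to Row = 3
Minimum is 3, achieved by column Z.
Minimax strategy: Z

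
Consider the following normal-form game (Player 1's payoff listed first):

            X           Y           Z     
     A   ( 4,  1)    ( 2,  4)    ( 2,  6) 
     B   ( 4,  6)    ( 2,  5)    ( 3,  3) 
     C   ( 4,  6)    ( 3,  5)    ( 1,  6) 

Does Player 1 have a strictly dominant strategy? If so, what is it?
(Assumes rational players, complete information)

No strictly dominant strategy exists for Player 1

Work:
A strategy strictly dominates another if it gives a strictly higher payoff against every opponent action. Compare each pair of P1's strategies column-by-column:
  A vs B: [4 vs 4, 2 vs 2, 2 vs 3] → A does not strictly dominate B (column X: 4 ≤ 4)
  A vs C: [4 vs 4, 2 vs 3, 2 vs 1] → A does not strictly dominate C (column X: 4 ≤ 4)
  B vs A: [4 vs 4, 2 vs 2, 3 vs 2] → B does not strictly dominate A (column X: 4 ≤ 4)
  B vs C: [4 vs 4, 2 vs 3, 3 vs 1] → B does not strictly dominate C (column X: 4 ≤ 4)
  C vs A: [4 vs 4, 3 vs 2, 1 vs 2] → C does not strictly dominate A (column X: 4 ≤ 4)
  C vs B: [4 vs 4, 3 vs 2, 1 vs 3] → C does not strictly dominate B (column X: 4 ≤ 4)
No single strategy strictly dominates all others → no strictly dominant strategy.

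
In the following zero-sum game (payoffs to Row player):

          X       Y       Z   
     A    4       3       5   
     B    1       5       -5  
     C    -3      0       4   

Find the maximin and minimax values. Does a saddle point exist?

Maximin = 3, Minimax = 4, Saddle: False

Work:
Row minimums: [3, -5, -3] → maximin = 3
Column maximums: [4, 5, 5] → minimax = 4
No saddle point (maximin ≠ minimax). Mixed strategy needed.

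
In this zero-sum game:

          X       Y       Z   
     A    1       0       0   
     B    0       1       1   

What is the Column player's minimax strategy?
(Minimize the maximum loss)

Column should play X or Y or Z (all achieve the minimum), value = 1

Work:
Column player minimizes Row's maximum payoff:
Column X: max payoff to Row = 1
Column Y: max payoff to Row = 1
Column Z: max payoff to Row = 1
Minimum is 1, achieved by columns X, Y, Z (tied).
Each of X or Y or Z is a minimax strategy.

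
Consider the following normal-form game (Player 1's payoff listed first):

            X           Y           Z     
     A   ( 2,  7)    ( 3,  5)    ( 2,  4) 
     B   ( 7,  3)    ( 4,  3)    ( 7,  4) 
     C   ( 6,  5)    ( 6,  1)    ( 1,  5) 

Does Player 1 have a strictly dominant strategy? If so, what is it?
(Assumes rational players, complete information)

No strictly dominant strategy exists for Player 1

Work:
A strategy strictly dominates another if it gives a strictly higher payoff against every opponent action. Compare each pair of P1's strategies column-by-column:
  A vs B: [2 vs 7, 3 vs 4, 2 vs 7] → A does not strictly dominate B (column X: 2 ≤ 7)
  A vs C: [2 vs 6, 3 vs 6, 2 vs 1] → A does not strictly dominate C (column X: 2 ≤ 6)
  B vs A: [7 vs 2, 4 vs 3, 7 vs 2] → B strictly dominates A
  B vs C: [7 vs 6, 4 vs 6, 7 vs 1] → B does not strictly dominate C (column Y: 4 ≤ 6)
  C vs A: [6 vs 2, 6 vs 3, 1 vs 2] → C does not strictly dominate A (column Z: 1 ≤ 2)
  C vs B: [6 vs 7, 6 vs 4, 1 vs 7] → C does not strictly dominate B (column X: 6 ≤ 7)
No single strategy strictly dominates all others → no strictly dominant strategy.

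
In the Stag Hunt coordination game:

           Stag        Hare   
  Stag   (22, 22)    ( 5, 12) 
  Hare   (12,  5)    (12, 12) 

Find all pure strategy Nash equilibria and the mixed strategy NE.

Pure NE: (Stag, Stag) and (Hare, Hare); Mixed NE: p = 0.4118, q = 0.4118

Work:
Check pure NE:
(Stag, Stag): (22, 22) - no unilateral deviation beneficial
(Hare, Hare): (12, 12) - no unilateral deviation beneficial
Mixed NE: P1 plays Stag with p = 0.4118, P2 plays Stag with q = 0.4118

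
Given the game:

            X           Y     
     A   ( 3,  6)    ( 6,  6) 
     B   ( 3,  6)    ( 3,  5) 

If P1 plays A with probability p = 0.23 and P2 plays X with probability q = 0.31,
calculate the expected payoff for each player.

E[P1] = 3.4761, E[P2] = 5.4687

Work:
E[P1] = p·q·π₁(A,X) + p·(1-q)·π₁(A,Y) + (1-p)·q·π₁(B,X) + (1-p)·(1-q)·π₁(B,Y)
= 0.23·0.31·3 + 0.23·0.69·6 + 0.77·0.31·3 + 0.77·0.69·3
= 3.4761

E[P2] = 5.4687 (similar calculation)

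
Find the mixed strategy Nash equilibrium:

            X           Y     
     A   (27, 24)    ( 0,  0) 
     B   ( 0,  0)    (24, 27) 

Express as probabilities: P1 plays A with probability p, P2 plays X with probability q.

p = 0.5294, q = 0.4706

Work:
Find probabilities that make opponent indifferent:
P2 chooses q to make P1 indifferent between A and B
P1 chooses p to make P2 indifferent between X and Y
Mixed NE: P1 plays (A: 0.5294, B: 0.4706), P2 plays (X: 0.4706, Y: 0.5294)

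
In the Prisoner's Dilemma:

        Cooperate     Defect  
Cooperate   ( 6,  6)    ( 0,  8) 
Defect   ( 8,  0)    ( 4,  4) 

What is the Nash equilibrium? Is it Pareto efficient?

(Defect, Defect) is NE; not Pareto efficient

Work:
Defect dominates Cooperate for both players:
If P2 cooperates: Defect (8) > Cooperate (6)
If P2 defects: Defect (4) > Cooperate (0)
NE: (Defect, Defect) with payoff (4, 4)
But (Cooperate, Cooperate) = (6, 6) Pareto dominates (4, 4)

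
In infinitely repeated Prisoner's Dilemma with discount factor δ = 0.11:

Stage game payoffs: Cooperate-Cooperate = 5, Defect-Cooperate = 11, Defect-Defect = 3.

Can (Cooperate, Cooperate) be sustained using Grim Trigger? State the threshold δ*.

δ* = 0.75; since δ = 0.11 < 0.75, cooperation cannot be sustained

Work:
For Grim Trigger:
Cooperate forever: 5/(1-δ)
Defect then punished: 11 + 3·δ/(1-δ)
Need: 5/(1-δ) ≥ 11 + 3·δ/(1-δ)
Solving: δ ≥ (T-R)/(T-P) = (11-5)/(11-3) = 0.75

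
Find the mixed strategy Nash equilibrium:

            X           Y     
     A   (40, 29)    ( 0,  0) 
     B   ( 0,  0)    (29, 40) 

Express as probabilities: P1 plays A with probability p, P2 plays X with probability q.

p = 0.5797, q = 0.4203

Work:
Find probabilities that make opponent indifferent:
P2 chooses q to make P1 indifferent between A and B
P1 chooses p to make P2 indifferent between X and Y
Mixed NE: P1 plays (A: 0.5797, B: 0.4203), P2 plays (X: 0.4203, Y: 0.5797)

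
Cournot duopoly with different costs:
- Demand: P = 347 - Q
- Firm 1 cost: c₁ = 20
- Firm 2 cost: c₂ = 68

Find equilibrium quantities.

q₁* = 125.0, q₂* = 77.0

Work:
Reaction: q₁ = (347 - 20 - q₂)/2
Reaction: q₂ = (347 - 68 - q₁)/2
Solve simultaneously:
q₁* = (347 - 2×20 + 68)/3 = 125.0
q₂* = (347 - 2×68 + 20)/3 = 77.0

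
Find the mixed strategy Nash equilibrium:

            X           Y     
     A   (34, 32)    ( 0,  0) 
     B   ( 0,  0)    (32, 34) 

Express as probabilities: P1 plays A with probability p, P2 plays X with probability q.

p = 0.5152, q = 0.4848

Work:
Find probabilities that make opponent indifferent:
P2 chooses q to make P1 indifferent between A and B
P1 chooses p to make P2 indifferent between X and Y
Mixed NE: P1 plays (A: 0.5152, B: 0.4848), P2 plays (X: 0.4848, Y: 0.5152)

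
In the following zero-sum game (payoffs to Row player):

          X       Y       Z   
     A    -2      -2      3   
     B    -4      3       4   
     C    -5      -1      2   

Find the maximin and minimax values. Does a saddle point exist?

Maximin = -2, Minimax = -2, Saddle: True

Work:
Row minimums: [-2, -4, -5] → maximin = -2
Column maximums: [-2, 3, 4] → minimax = -2
Saddle point exists! Game value = -2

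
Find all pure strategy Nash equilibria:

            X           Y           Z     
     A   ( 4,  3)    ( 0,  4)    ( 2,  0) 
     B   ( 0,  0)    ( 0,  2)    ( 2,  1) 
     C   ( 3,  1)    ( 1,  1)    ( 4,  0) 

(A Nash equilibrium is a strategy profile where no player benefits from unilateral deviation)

Nash equilibrium: (C, Y)

Work:
Best responses:
  P1 vs X: payoffs [4, 0, 3] → best response A (payoff 4)
  P1 vs Y: payoffs [0, 0, 1] → best response C (payoff 1)
  P1 vs Z: payoffs [2, 2, 4] → best response C (payoff 4)
  P2 vs A: payoffs [3, 4, 0] → best response Y (payoff 4)
  P2 vs B: payoffs [0, 2, 1] → best response Y (payoff 2)
  P2 vs C: payoffs [1, 1, 0] → best response X/Y (payoff 1)
Mutual best responses: (C,Y) → Nash equilibria.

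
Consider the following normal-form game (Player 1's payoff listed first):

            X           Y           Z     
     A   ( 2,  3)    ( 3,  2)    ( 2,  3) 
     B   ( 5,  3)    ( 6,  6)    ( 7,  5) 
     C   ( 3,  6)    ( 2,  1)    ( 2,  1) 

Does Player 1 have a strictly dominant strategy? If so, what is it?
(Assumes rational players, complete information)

Yes, Player 1's strictly dominant strategy is B

Work:
A strategy strictly dominates another if it gives a strictly higher payoff against every opponent action. Compare each pair of P1's strategies column-by-column:
  A vs B: [2 vs 5, 3 vs 6, 2 vs 7] → A does not strictly dominate B (column X: 2 ≤ 5)
  A vs C: [2 vs 3, 3 vs 2, 2 vs 2] → A does not strictly dominate C (column X: 2 ≤ 3)
  B vs A: [5 vs 2, 6 vs 3, 7 vs 2] → B strictly dominates A
  B vs C: [5 vs 3, 6 vs 2, 7 vs 2] → B strictly dominates C
  C vs A: [3 vs 2, 2 vs 3, 2 vs 2] → C does not strictly dominate A (column Y: 2 ≤ 3)
  C vs B: [3 vs 5, 2 vs 6, 2 vs 7] → C does not strictly dominate B (column X: 3 ≤ 5)
B strictly dominates every other strategy → strictly dominant.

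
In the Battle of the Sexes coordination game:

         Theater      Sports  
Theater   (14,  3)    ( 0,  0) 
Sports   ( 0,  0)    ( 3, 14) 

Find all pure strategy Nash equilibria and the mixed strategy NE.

Pure NE: (Theater, Theater) and (Sports, Sports); Mixed NE: p = 0.8235, q = 0.1765

Work:
Check pure NE:
(Theater, Theater): (14, 3) - no unilateral deviation beneficial
(Sports, Sports): (3, 14) - no unilateral deviation beneficial
Mixed NE: P1 plays Theater with p = 0.8235, P2 plays Theater with q = 0.1765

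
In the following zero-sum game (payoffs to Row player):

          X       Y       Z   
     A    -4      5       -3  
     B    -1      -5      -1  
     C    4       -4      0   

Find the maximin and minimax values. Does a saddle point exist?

Maximin = -4, Minimax = 0, Saddle: False

Work:
Row minimums: [-4, -5, -4] → maximin = -4
Column maximums: [4, 5, 0] → minimax = 0
No saddle point (maximin ≠ minimax). Mixed strategy needed.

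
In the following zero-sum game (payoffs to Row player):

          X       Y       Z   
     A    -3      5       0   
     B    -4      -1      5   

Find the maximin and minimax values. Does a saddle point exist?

Maximin = -3, Minimax = -3, Saddle: True

Work:
Row minimums: [-3, -4] → maximin = -3
Column maximums: [-3, 5, 5] → minimax = -3
Saddle point exists! Game value = -3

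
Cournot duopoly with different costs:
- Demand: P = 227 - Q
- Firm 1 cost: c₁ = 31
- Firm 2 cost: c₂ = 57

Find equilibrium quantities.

q₁* = 74.0, q₂* = 48.0

Work:
Reaction: q₁ = (227 - 31 - q₂)/2
Reaction: q₂ = (227 - 57 - q₁)/2
Solve simultaneously:
q₁* = (227 - 2×31 + 57)/3 = 74.0
q₂* = (227 - 2×57 + 31)/3 = 48.0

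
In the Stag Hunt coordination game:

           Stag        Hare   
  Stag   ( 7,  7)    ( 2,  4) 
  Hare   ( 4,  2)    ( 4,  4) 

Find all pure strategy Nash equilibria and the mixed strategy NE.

Pure NE: (Stag, Stag) and (Hare, Hare); Mixed NE: p = 0.4, q = 0.4

Work:
Check pure NE:
(Stag, Stag): (7, 7) - no unilateral deviation beneficial
(Hare, Hare): (4, 4) - no unilateral deviation beneficial
Mixed NE: P1 plays Stag with p = 0.4, P2 plays Stag with q = 0.4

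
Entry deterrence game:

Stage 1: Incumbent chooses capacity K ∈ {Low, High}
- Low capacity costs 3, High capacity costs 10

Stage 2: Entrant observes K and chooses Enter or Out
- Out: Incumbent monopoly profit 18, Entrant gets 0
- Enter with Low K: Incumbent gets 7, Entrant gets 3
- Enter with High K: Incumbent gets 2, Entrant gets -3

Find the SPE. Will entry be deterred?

SPE: (High, Enter|Low, Out|High); Entry deterred. Incumbent net profit = 8

Work:
After Low K: Entrant enters (3 > 0)
After High K: Entrant stays out (-3 < 0)
Incumbent: Low → 7−3=4, High → 18−10=8
Incumbent chooses High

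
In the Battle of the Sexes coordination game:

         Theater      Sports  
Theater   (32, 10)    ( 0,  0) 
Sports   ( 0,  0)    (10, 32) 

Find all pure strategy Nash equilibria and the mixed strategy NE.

Pure NE: (Theater, Theater) and (Sports, Sports); Mixed NE: p = 0.7619, q = 0.2381

Work:
Check pure NE:
(Theater, Theater): (32, 10) - no unilateral deviation beneficial
(Sports, Sports): (10, 32) - no unilateral deviation beneficial
Mixed NE: P1 plays Theater with p = 0.7619, P2 plays Theater with q = 0.2381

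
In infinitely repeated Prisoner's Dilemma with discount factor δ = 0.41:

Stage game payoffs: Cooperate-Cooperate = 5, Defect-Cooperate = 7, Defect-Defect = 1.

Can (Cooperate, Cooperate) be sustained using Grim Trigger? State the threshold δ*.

δ* = 0.3333; since δ = 0.41 ≥ 0.3333, cooperation can be sustained

Work:
For Grim Trigger:
Cooperate forever: 5/(1-δ)
Defect then punished: 7 + 1·δ/(1-δ)
Need: 5/(1-δ) ≥ 7 + 1·δ/(1-δ)
Solving: δ ≥ (T-R)/(T-P) = (7-5)/(7-1) = 0.3333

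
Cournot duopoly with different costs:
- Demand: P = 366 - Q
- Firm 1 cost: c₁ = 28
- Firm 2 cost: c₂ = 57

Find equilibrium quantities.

q₁* = 122.33, q₂* = 93.33

Work:
Reaction: q₁ = (366 - 28 - q₂)/2
Reaction: q₂ = (366 - 57 - q₁)/2
Solve simultaneously:
q₁* = (366 - 2×28 + 57)/3 = 122.33
q₂* = (366 - 2×57 + 28)/3 = 93.33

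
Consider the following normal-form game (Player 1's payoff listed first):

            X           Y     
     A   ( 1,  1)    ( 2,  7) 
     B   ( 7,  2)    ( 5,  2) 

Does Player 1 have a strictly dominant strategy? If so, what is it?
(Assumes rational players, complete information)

Yes, Player 1's strictly dominant strategy is B

Work:
A strategy strictly dominates another if it gives a strictly higher payoff against every opponent action. Compare each pair of P1's strategies column-by-column:
  A vs B: [1 vs 7, 2 vs 5] → A does not strictly dominate B (column X: 1 ≤ 7)
  B vs A: [7 vs 1, 5 vs 2] → B strictly dominates A
B strictly dominates every other strategy → strictly dominant.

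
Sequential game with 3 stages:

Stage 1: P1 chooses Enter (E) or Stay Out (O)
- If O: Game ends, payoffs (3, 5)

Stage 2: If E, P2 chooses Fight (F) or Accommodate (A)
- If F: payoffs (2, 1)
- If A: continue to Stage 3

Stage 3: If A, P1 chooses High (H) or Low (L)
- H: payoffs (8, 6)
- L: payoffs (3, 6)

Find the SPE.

SPE: (E, A, H); Outcome (8, 6)

Work:
Stage 3: P1 chooses H (8 vs 3)
Stage 2: P2: F->1, A->6 (anticipating H). Choose A
Stage 1: P1: O->3, E->8 (anticipating A, H). Choose E
SPE path: E -> A -> H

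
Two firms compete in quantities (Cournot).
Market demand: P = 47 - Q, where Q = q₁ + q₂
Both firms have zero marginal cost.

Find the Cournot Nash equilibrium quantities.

q₁* = q₂* = 15.67; P* = 15.67

Work:
Profit: π_i = P·q_i = (a - q_i - q_j)·q_i
FOC: ∂π_i/∂q_i = a - 2q_i - q_j = 0
Reaction function: q_i = (47 - q_j)/2
Symmetry: q* = 47/3 = 15.67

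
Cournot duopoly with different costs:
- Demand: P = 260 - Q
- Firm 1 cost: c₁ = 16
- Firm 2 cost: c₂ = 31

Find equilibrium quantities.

q₁* = 86.33, q₂* = 71.33

Work:
Reaction: q₁ = (260 - 16 - q₂)/2
Reaction: q₂ = (260 - 31 - q₁)/2
Solve simultaneously:
q₁* = (260 - 2×16 + 31)/3 = 86.33
q₂* = (260 - 2×31 + 16)/3 = 71.33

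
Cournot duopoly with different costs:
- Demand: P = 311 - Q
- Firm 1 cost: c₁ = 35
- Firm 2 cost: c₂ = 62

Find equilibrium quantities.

q₁* = 101.0, q₂* = 74.0

Work:
Reaction: q₁ = (311 - 35 - q₂)/2
Reaction: q₂ = (311 - 62 - q₁)/2
Solve simultaneously:
q₁* = (311 - 2×35 + 62)/3 = 101.0
q₂* = (311 - 2×62 + 35)/3 = 74.0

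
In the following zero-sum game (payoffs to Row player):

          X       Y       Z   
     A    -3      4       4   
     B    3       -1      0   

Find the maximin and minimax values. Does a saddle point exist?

Maximin = -1, Minimax = 3, Saddle: False

Work:
Row minimums: [-3, -1] → maximin = -1
Column maximums: [3, 4, 4] → minimax = 3
No saddle point (maximin ≠ minimax). Mixed strategy needed.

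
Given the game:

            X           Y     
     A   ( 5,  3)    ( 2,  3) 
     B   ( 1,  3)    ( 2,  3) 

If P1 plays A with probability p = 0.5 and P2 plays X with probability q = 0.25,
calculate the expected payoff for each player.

E[P1] = 2.25, E[P2] = 3.0

Work:
E[P1] = p·q·π₁(A,X) + p·(1-q)·π₁(A,Y) + (1-p)·q·π₁(B,X) + (1-p)·(1-q)·π₁(B,Y)
= 0.5·0.25·5 + 0.5·0.75·2 + 0.5·0.25·1 + 0.5·0.75·2
= 2.25

E[P2] = 3.0 (similar calculation)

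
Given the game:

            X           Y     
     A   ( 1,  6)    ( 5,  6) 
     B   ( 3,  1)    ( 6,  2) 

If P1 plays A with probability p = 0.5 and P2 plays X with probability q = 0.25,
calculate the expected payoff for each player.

E[P1] = 4.625, E[P2] = 3.875

Work:
E[P1] = p·q·π₁(A,X) + p·(1-q)·π₁(A,Y) + (1-p)·q·π₁(B,X) + (1-p)·(1-q)·π₁(B,Y)
= 0.5·0.25·1 + 0.5·0.75·5 + 0.5·0.25·3 + 0.5·0.75·6
= 4.625

E[P2] = 3.875 (similar calculation)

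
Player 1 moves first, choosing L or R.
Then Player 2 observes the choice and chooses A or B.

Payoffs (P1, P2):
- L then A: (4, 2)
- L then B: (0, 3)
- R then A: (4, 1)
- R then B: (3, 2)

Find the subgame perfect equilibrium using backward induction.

P1 plays R, P2 plays B after L and B after R; Payoff (3, 2)

Work:
Backward induction:
After L: P2 chooses B → P1 gets 0
After R: P2 chooses B → P1 gets 3
P1 chooses R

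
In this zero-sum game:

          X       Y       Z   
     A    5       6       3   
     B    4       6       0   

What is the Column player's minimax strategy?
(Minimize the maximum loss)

Column should play Z, value = 3

Work:
Column player minimizes Row's maximum payoff:
Column X: max payoff to Row = 5
Column Y: max payoff to Row = 6
Column Z: max payoff to Row = 3
Minimum is 3, achieved by column Z.
Minimax strategy: Z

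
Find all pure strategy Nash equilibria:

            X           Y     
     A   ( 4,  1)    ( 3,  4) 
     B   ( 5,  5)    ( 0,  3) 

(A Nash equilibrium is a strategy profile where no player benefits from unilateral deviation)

Nash equilibrium: (A, Y), (B, X)

Work:
Best responses:
  P1 vs X: payoffs [4, 5] → best response B (payoff 5)
  P1 vs Y: payoffs [3, 0] → best response A (payoff 3)
  P2 vs A: payoffs [1, 4] → best response Y (payoff 4)
  P2 vs B: payoffs [5, 3] → best response X (payoff 5)
Mutual best responses: (A,Y), (B,X) → Nash equilibria.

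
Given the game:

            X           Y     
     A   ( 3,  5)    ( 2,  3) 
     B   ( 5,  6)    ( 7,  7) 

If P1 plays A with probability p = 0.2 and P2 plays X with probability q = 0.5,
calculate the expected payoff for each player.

E[P1] = 5.3, E[P2] = 6.0

Work:
E[P1] = p·q·π₁(A,X) + p·(1-q)·π₁(A,Y) + (1-p)·q·π₁(B,X) + (1-p)·(1-q)·π₁(B,Y)
= 0.2·0.5·3 + 0.2·0.5·2 + 0.8·0.5·5 + 0.8·0.5·7
= 5.3

E[P2] = 6.0 (similar calculation)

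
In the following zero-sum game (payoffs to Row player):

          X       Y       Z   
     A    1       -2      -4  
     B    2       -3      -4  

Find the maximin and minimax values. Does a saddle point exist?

Maximin = -4, Minimax = -4, Saddle: True

Work:
Row minimums: [-4, -4] → maximin = -4
Column maximums: [2, -2, -4] → minimax = -4
Saddle point exists! Game value = -4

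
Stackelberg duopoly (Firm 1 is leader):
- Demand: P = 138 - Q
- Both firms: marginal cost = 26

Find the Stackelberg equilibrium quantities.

q₁* (leader) = 56.0, q₂* (follower) = 28.0

Work:
Follower's reaction: q₂ = (a - c - q₁)/2
Leader substitutes: π₁ = q₁·(a - q₁ - (a-c-q₁)/2 - c)
FOC: q₁* = (138 - 26)/2 = 56.00
Then: q₂* = (138 - 26 - 56.0)/2 = 28.00
Leader has first-mover advantage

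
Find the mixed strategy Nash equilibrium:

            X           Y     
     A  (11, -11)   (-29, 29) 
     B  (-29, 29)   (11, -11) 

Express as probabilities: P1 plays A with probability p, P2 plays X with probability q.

p = 0.5, q = 0.5

Work:
Find probabilities that make opponent indifferent:
P2 chooses q to make P1 indifferent between A and B
P1 chooses p to make P2 indifferent between X and Y
Mixed NE: P1 plays (A: 0.5, B: 0.5), P2 plays (X: 0.5, Y: 0.5)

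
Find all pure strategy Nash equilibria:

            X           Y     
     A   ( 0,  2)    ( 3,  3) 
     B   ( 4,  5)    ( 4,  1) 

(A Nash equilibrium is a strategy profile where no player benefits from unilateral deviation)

Nash equilibrium: (B, X)

Work:
Best responses:
  P1 vs X: payoffs [0, 4] → best response B (payoff 4)
  P1 vs Y: payoffs [3, 4] → best response B (payoff 4)
  P2 vs A: payoffs [2, 3] → best response Y (payoff 3)
  P2 vs B: payoffs [5, 1] → best response X (payoff 5)
Mutual best responses: (B,X) → Nash equilibria.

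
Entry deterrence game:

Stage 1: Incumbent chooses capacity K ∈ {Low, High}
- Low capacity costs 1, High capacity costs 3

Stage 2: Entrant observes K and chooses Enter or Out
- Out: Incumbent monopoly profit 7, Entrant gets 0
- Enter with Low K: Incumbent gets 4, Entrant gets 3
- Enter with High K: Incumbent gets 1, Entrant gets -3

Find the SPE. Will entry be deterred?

SPE: (High, Enter|Low, Out|High); Entry deterred. Incumbent net profit = 4

Work:
After Low K: Entrant enters (3 > 0)
After High K: Entrant stays out (-3 < 0)
Incumbent: Low → 4−1=3, High → 7−3=4
Incumbent chooses High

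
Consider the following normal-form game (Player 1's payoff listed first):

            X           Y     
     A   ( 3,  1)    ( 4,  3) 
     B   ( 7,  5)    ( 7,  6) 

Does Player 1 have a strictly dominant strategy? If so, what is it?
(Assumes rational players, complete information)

Yes, Player 1's strictly dominant strategy is B

Work:
A strategy strictly dominates another if it gives a strictly higher payoff against every opponent action. Compare each pair of P1's strategies column-by-column:
  A vs B: [3 vs 7, 4 vs 7] → A does not strictly dominate B (column X: 3 ≤ 7)
  B vs A: [7 vs 3, 7 vs 4] → B strictly dominates A
B strictly dominates every other strategy → strictly dominant.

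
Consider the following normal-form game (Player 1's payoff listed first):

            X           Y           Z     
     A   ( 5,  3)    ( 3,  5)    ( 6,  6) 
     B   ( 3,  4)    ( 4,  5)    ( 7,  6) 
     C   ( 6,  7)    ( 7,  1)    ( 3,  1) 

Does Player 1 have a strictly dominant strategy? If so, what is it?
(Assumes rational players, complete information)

No strictly dominant strategy exists for Player 1

Work:
A strategy strictly dominates another if it gives a strictly higher payoff against every opponent action. Compare each pair of P1's strategies column-by-column:
  A vs B: [5 vs 3, 3 vs 4, 6 vs 7] → A does not strictly dominate B (column Y: 3 ≤ 4)
  A vs C: [5 vs 6, 3 vs 7, 6 vs 3] → A does not strictly dominate C (column X: 5 ≤ 6)
  B vs A: [3 vs 5, 4 vs 3, 7 vs 6] → B does not strictly dominate A (column X: 3 ≤ 5)
  B vs C: [3 vs 6, 4 vs 7, 7 vs 3] → B does not strictly dominate C (column X: 3 ≤ 6)
  C vs A: [6 vs 5, 7 vs 3, 3 vs 6] → C does not strictly dominate A (column Z: 3 ≤ 6)
  C vs B: [6 vs 3, 7 vs 4, 3 vs 7] → C does not strictly dominate B (column Z: 3 ≤ 7)
No single strategy strictly dominates all others → no strictly dominant strategy.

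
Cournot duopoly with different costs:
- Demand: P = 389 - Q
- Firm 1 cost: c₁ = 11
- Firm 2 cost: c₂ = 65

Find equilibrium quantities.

q₁* = 144.0, q₂* = 90.0

Work:
Reaction: q₁ = (389 - 11 - q₂)/2
Reaction: q₂ = (389 - 65 - q₁)/2
Solve simultaneously:
q₁* = (389 - 2×11 + 65)/3 = 144.0
q₂* = (389 - 2×65 + 11)/3 = 90.0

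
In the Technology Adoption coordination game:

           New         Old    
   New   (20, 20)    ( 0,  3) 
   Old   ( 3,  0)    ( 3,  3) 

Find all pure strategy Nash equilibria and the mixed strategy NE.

Pure NE: (New, New) and (Old, Old); Mixed NE: p = 0.15, q = 0.15

Work:
Check pure NE:
(New, New): (20, 20) - no unilateral deviation beneficial
(Old, Old): (3, 3) - no unilateral deviation beneficial
Mixed NE: P1 plays New with p = 0.15, P2 plays New with q = 0.15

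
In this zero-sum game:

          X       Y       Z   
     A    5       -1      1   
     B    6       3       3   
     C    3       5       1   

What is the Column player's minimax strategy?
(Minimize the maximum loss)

Column should play Z, value = 3

Work:
Column player minimizes Row's maximum payoff:
Column X: max payoff to Row = 6
Column Y: max payoff to Row = 5
Column Z: max payoff to Row = 3
Minimum is 3, achieved by column Z.
Minimax strategy: Z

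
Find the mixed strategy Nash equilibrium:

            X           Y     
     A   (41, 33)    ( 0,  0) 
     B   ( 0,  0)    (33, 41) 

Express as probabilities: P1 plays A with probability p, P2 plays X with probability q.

p = 0.5541, q = 0.4459

Work:
Find probabilities that make opponent indifferent:
P2 chooses q to make P1 indifferent between A and B
P1 chooses p to make P2 indifferent between X and Y
Mixed NE: P1 plays (A: 0.5541, B: 0.4459), P2 plays (X: 0.4459, Y: 0.5541)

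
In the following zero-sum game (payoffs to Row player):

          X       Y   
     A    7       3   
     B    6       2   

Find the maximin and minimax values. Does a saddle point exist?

Maximin = 3, Minimax = 3, Saddle: True

Work:
Row minimums: [3, 2] → maximin = 3
Column maximums: [7, 3] → minimax = 3
Saddle point exists! Game value = 3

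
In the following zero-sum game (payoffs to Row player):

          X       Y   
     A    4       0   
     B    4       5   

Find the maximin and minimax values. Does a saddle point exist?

Maximin = 4, Minimax = 4, Saddle: True

Work:
Row minimums: [0, 4] → maximin = 4
Column maximums: [4, 5] → minimax = 4
Saddle point exists! Game value = 4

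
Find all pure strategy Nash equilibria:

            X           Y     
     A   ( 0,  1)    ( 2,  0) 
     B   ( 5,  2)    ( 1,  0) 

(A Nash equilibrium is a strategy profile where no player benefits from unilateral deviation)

Nash equilibrium: (B, X)

Work:
Best responses:
  P1 vs X: payoffs [0, 5] → best response B (payoff 5)
  P1 vs Y: payoffs [2, 1] → best response A (payoff 2)
  P2 vs A: payoffs [1, 0] → best response X (payoff 1)
  P2 vs B: payoffs [2, 0] → best response X (payoff 2)
Mutual best responses: (B,X) → Nash equilibria.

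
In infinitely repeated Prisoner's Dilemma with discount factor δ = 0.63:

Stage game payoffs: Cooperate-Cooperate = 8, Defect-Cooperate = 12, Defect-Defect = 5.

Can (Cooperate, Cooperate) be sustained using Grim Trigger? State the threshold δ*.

δ* = 0.5714; since δ = 0.63 ≥ 0.5714, cooperation can be sustained

Work:
For Grim Trigger:
Cooperate forever: 8/(1-δ)
Defect then punished: 12 + 5·δ/(1-δ)
Need: 8/(1-δ) ≥ 12 + 5·δ/(1-δ)
Solving: δ ≥ (T-R)/(T-P) = (12-8)/(12-5) = 0.5714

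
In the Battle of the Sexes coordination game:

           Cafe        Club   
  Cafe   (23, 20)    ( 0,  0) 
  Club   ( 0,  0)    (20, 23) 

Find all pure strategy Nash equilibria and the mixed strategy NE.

Pure NE: (Cafe, Cafe) and (Club, Club); Mixed NE: p = 0.5349, q = 0.4651

Work:
Check pure NE:
(Cafe, Cafe): (23, 20) - no unilateral deviation beneficial
(Club, Club): (20, 23) - no unilateral deviation beneficial
Mixed NE: P1 plays Cafe with p = 0.5349, P2 plays Cafe with q = 0.4651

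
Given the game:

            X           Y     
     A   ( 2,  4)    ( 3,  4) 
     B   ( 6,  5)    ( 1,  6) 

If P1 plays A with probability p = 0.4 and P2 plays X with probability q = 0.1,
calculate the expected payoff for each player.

E[P1] = 2.06, E[P2] = 5.14

Work:
E[P1] = p·q·π₁(A,X) + p·(1-q)·π₁(A,Y) + (1-p)·q·π₁(B,X) + (1-p)·(1-q)·π₁(B,Y)
= 0.4·0.1·2 + 0.4·0.9·3 + 0.6·0.1·6 + 0.6·0.9·1
= 2.06

E[P2] = 5.14 (similar calculation)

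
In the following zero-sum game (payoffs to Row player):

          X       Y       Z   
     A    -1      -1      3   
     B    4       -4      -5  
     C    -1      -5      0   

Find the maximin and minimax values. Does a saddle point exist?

Maximin = -1, Minimax = -1, Saddle: True

Work:
Row minimums: [-1, -5, -5] → maximin = -1
Column maximums: [4, -1, 3] → minimax = -1
Saddle point exists! Game value = -1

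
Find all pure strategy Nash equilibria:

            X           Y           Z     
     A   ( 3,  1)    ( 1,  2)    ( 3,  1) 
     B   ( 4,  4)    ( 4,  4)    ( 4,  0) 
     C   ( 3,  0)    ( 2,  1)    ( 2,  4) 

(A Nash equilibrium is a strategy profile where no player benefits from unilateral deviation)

Nash equilibrium: (B, X), (B, Y)

Work:
Best responses:
  P1 vs X: payoffs [3, 4, 3] → best response B (payoff 4)
  P1 vs Y: payoffs [1, 4, 2] → best response B (payoff 4)
  P1 vs Z: payoffs [3, 4, 2] → best response B (payoff 4)
  P2 vs A: payoffs [1, 2, 1] → best response Y (payoff 2)
  P2 vs B: payoffs [4, 4, 0] → best response X/Y (payoff 4)
  P2 vs C: payoffs [0, 1, 4] → best response Z (payoff 4)
Mutual best responses: (B,X), (B,Y) → Nash equilibria.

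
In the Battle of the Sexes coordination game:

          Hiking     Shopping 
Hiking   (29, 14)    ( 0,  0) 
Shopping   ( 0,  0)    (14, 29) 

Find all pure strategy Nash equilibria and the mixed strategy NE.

Pure NE: (Hiking, Hiking) and (Shopping, Shopping); Mixed NE: p = 0.6744, q = 0.3256

Work:
Check pure NE:
(Hiking, Hiking): (29, 14) - no unilateral deviation beneficial
(Shopping, Shopping): (14, 29) - no unilateral deviation beneficial
Mixed NE: P1 plays Hiking with p = 0.6744, P2 plays Hiking with q = 0.3256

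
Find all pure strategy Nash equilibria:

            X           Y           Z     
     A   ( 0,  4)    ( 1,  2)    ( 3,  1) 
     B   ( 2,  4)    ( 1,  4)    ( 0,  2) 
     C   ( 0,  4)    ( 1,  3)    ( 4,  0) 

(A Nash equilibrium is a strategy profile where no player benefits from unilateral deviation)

Nash equilibrium: (B, X), (B, Y)

Work:
Best responses:
  P1 vs X: payoffs [0, 2, 0] → best response B (payoff 2)
  P1 vs Y: payoffs [1, 1, 1] → best response A/B/C (payoff 1)
  P1 vs Z: payoffs [3, 0, 4] → best response C (payoff 4)
  P2 vs A: payoffs [4, 2, 1] → best response X (payoff 4)
  P2 vs B: payoffs [4, 4, 2] → best response X/Y (payoff 4)
  P2 vs C: payoffs [4, 3, 0] → best response X (payoff 4)
Mutual best responses: (B,X), (B,Y) → Nash equilibria.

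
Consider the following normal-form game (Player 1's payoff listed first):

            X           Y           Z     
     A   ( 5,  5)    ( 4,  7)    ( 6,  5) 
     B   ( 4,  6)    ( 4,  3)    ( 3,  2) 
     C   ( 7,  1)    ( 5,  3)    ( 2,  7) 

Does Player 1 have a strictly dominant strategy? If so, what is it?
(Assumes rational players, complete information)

No strictly dominant strategy exists for Player 1

Work:
A strategy strictly dominates another if it gives a strictly higher payoff against every opponent action. Compare each pair of P1's strategies column-by-column:
  A vs B: [5 vs 4, 4 vs 4, 6 vs 3] → A does not strictly dominate B (column Y: 4 ≤ 4)
  A vs C: [5 vs 7, 4 vs 5, 6 vs 2] → A does not strictly dominate C (column X: 5 ≤ 7)
  B vs A: [4 vs 5, 4 vs 4, 3 vs 6] → B does not strictly dominate A (column X: 4 ≤ 5)
  B vs C: [4 vs 7, 4 vs 5, 3 vs 2] → B does not strictly dominate C (column X: 4 ≤ 7)
  C vs A: [7 vs 5, 5 vs 4, 2 vs 6] → C does not strictly dominate A (column Z: 2 ≤ 6)
  C vs B: [7 vs 4, 5 vs 4, 2 vs 3] → C does not strictly dominate B (column Z: 2 ≤ 3)
No single strategy strictly dominates all others → no strictly dominant strategy.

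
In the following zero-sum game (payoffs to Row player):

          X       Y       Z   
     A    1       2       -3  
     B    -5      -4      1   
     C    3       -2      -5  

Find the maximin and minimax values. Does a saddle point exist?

Maximin = -3, Minimax = 1, Saddle: False

Work:
Row minimums: [-3, -5, -5] → maximin = -3
Column maximums: [3, 2, 1] → minimax = 1
No saddle point (maximin ≠ minimax). Mixed strategy needed.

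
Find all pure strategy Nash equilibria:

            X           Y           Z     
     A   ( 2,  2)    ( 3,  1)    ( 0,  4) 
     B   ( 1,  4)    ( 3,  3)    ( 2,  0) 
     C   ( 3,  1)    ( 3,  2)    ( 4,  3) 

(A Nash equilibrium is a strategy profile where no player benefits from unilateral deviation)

Nash equilibrium: (C, Z)

Work:
Best responses:
  P1 vs X: payoffs [2, 1, 3] → best response C (payoff 3)
  P1 vs Y: payoffs [3, 3, 3] → best response A/B/C (payoff 3)
  P1 vs Z: payoffs [0, 2, 4] → best response C (payoff 4)
  P2 vs A: payoffs [2, 1, 4] → best response Z (payoff 4)
  P2 vs B: payoffs [4, 3, 0] → best response X (payoff 4)
  P2 vs C: payoffs [1, 2, 3] → best response Z (payoff 3)
Mutual best responses: (C,Z) → Nash equilibria.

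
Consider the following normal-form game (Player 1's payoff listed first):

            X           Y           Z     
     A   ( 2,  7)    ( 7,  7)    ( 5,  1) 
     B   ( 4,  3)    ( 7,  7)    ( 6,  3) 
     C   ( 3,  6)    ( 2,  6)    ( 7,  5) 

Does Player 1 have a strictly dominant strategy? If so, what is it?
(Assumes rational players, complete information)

No strictly dominant strategy exists for Player 1

Work:
A strategy strictly dominates another if it gives a strictly higher payoff against every opponent action. Compare each pair of P1's strategies column-by-column:
  A vs B: [2 vs 4, 7 vs 7, 5 vs 6] → A does not strictly dominate B (column X: 2 ≤ 4)
  A vs C: [2 vs 3, 7 vs 2, 5 vs 7] → A does not strictly dominate C (column X: 2 ≤ 3)
  B vs A: [4 vs 2, 7 vs 7, 6 vs 5] → B does not strictly dominate A (column Y: 7 ≤ 7)
  B vs C: [4 vs 3, 7 vs 2, 6 vs 7] → B does not strictly dominate C (column Z: 6 ≤ 7)
  C vs A: [3 vs 2, 2 vs 7, 7 vs 5] → C does not strictly dominate A (column Y: 2 ≤ 7)
  C vs B: [3 vs 4, 2 vs 7, 7 vs 6] → C does not strictly dominate B (column X: 3 ≤ 4)
No single strategy strictly dominates all others → no strictly dominant strategy.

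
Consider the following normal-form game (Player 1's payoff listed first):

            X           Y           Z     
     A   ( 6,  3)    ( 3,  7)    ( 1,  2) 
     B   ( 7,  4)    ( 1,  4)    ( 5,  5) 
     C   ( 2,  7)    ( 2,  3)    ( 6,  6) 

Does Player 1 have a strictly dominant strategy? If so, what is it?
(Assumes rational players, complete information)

No strictly dominant strategy exists for Player 1

Work:
A strategy strictly dominates another if it gives a strictly higher payoff against every opponent action. Compare each pair of P1's strategies column-by-column:
  A vs B: [6 vs 7, 3 vs 1, 1 vs 5] → A does not strictly dominate B (column X: 6 ≤ 7)
  A vs C: [6 vs 2, 3 vs 2, 1 vs 6] → A does not strictly dominate C (column Z: 1 ≤ 6)
  B vs A: [7 vs 6, 1 vs 3, 5 vs 1] → B does not strictly dominate A (column Y: 1 ≤ 3)
  B vs C: [7 vs 2, 1 vs 2, 5 vs 6] → B does not strictly dominate C (column Y: 1 ≤ 2)
  C vs A: [2 vs 6, 2 vs 3, 6 vs 1] → C does not strictly dominate A (column X: 2 ≤ 6)
  C vs B: [2 vs 7, 2 vs 1, 6 vs 5] → C does not strictly dominate B (column X: 2 ≤ 7)
No single strategy strictly dominates all others → no strictly dominant strategy.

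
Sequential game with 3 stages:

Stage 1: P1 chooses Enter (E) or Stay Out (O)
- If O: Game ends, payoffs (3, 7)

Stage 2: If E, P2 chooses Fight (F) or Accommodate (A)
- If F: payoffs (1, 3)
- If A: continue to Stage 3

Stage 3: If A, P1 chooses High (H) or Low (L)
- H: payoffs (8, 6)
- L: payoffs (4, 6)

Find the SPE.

SPE: (E, A, H); Outcome (8, 6)

Work:
Stage 3: P1 chooses H (8 vs 4)
Stage 2: P2: F->3, A->6 (anticipating H). Choose A
Stage 1: P1: O->3, E->8 (anticipating A, H). Choose E
SPE path: E -> A -> H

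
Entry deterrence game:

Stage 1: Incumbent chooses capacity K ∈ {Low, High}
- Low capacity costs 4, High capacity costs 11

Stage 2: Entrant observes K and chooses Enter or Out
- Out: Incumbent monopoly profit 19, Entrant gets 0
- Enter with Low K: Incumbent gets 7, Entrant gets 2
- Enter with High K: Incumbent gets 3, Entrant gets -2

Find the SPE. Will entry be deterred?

SPE: (High, Enter|Low, Out|High); Entry deterred. Incumbent net profit = 8

Work:
After Low K: Entrant enters (2 > 0)
After High K: Entrant stays out (-2 < 0)
Incumbent: Low → 7−4=3, High → 19−11=8
Incumbent chooses High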